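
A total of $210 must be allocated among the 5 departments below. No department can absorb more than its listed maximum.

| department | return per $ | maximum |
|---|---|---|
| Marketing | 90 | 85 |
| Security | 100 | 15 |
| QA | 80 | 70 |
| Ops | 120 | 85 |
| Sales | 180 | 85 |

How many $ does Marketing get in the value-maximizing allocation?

25

Order the departments by return per $: Sales 180 > Ops 120 > Security 100 > Marketing 90 > QA 80.
Give Sales 85 to hit its cap of 85 ; 125 left.
Ops: +85 to 85 (cap) ; 40 left.
Security takes 15 to reach its cap of 15 ; 25 left.
Only 25 left; Marketing takes them to reach 25.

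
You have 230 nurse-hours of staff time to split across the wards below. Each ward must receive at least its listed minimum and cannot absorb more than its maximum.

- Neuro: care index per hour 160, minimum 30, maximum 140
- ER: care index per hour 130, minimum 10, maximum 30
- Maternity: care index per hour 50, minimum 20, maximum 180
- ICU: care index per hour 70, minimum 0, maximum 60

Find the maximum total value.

Meeting every minimum uses 30+10+20+0 = 60 nurse-hours, leaving 170.
Rank by care index per hour: Neuro 160 > ER 130 > ICU 70 > Maternity 50.
Neuro takes 110 more to reach its cap of 140 ; 60 left.
ER: +20 to 30 (cap) ; 40 left.
Only 40 left; ICU takes them to reach 40.
Total = 160×140 + 130×30 + 50×20 + 70×40 = 30100.

30100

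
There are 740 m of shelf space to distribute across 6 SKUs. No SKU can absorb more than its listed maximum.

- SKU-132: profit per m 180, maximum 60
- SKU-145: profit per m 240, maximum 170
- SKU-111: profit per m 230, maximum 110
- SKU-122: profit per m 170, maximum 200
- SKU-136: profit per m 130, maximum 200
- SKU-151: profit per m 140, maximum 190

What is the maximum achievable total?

Order the SKUs by profit per m: SKU-145 240 > SKU-111 230 > SKU-132 180 > SKU-122 170 > SKU-151 140 > SKU-136 130.
SKU-145 takes 170 to reach its cap of 170 → 570 left.
SKU-111: +110 to 110 (cap) → 460 left.
Give SKU-132 60 to hit its cap of 60 → 400 left.
Give SKU-122 200 to hit its cap of 200 → 200 left.
SKU-151 takes 190 to reach its cap of 190 → 10 left.
SKU-136 has room for 200 but only 10 remain, so it gets 10.
Total = 180×60 + 240×170 + 230×110 + 170×200 + 130×10 + 140×190 = 138800.

138800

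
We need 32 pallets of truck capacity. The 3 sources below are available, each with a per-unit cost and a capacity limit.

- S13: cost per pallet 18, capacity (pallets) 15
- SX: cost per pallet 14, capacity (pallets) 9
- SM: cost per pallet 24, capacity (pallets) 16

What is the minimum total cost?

Use sources in increasing cost order.
SX at 14: take all 9 pallets → 23 still needed.
S13 at 18: take all 15 pallets → 8 still needed.
SM at 24: take 8 of its 16 → requirement met.
Cost = 9×14 + 15×18 + 8×24 = 588.

588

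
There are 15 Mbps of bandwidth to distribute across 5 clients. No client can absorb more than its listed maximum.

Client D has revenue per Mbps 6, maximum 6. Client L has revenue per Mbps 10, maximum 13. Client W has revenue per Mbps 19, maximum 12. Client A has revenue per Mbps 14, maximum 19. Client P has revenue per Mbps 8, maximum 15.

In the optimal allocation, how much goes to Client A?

3

Order the clients by revenue per Mbps: Client W 19 > Client A 14 > Client L 10 > Client P 8 > Client D 6.
Give Client W 12 to hit its cap of 12 → 3 left.
Client A: +3 (room for 19) → 3. Pool exhausted.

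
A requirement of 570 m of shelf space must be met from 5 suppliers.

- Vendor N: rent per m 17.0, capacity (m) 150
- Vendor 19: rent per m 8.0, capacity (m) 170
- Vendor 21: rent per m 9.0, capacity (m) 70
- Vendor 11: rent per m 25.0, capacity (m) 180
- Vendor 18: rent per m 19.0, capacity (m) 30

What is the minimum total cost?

Fill from the cheapest supplier first.
Take 170 from Vendor 19 at 8.0 ; need 400 more.
Take 70 from Vendor 21 at 9.0 ; need 330 more.
Vendor N (17.0): use full 150 ; 180 m to go.
Vendor 18 at 19.0: take all 30 m ; 150 still needed.
Vendor 11 at 25.0: take 150 of its 180 ; requirement met.
Cost = 170×8.0 + 70×9.0 + 150×17.0 + 30×19.0 + 150×25.0 = 8860.

8860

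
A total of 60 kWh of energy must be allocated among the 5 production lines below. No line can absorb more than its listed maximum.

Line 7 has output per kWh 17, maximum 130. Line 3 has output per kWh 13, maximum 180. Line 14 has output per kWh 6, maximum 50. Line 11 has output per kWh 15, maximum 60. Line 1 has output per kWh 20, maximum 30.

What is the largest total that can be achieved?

Order the production lines by output per kWh: Line 1 20 > Line 7 17 > Line 11 15 > Line 3 13 > Line 14 6.
Line 1: +30 to 30 (cap) — 30 left.
Only 30 left; Line 7 takes them to reach 30.
Total = 17×30 + 20×30 = 1110.

1110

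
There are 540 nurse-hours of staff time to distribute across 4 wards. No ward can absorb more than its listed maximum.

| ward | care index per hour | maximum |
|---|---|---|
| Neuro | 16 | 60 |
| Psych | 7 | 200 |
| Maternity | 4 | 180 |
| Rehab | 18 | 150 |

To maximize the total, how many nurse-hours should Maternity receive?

Highest care index per hour first: Rehab 18 > Neuro 16 > Psych 7 > Maternity 4.
Rehab: +150 to 150 (cap) ; 390 left.
Give Neuro 60 to hit its cap of 60 ; 330 left.
Psych takes 200 to reach its cap of 200 ; 130 left.
Maternity: +130 (room for 180) → 130. Pool exhausted.

130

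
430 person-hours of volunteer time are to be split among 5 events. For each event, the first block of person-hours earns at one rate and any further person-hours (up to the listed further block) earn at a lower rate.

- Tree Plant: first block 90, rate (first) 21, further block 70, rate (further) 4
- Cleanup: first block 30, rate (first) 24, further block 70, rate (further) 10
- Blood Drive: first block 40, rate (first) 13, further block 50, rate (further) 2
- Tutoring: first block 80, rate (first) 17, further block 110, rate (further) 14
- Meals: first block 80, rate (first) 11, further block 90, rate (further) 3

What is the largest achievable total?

Order all 10 blocks by rate: Cleanup/T1 24 > Tree Plant/T1 21 > Tutoring/T1 17 > Tutoring/T2 14 > Blood Drive/T1 13 > Meals/T1 11 > Cleanup/T2 10 > Tree Plant/T2 4 > Meals/T2 3 > Blood Drive/T2 2.
Fill Cleanup T1 block (30 at 24) — 400 left.
Tree Plant/T1 (21): +90 — 310 left.
Fill Tutoring T1 block (80 at 17) — 230 left.
Fill Tutoring T2 block (110 at 14) — 120 left.
Fill Blood Drive T1 block (40 at 13) — 80 left.
Fill Meals T1 block (80 at 11) — 0 left.
Total = 24×30 + 21×90 + 17×80 + 14×110 + 13×40 + 11×80 = 6910.

6910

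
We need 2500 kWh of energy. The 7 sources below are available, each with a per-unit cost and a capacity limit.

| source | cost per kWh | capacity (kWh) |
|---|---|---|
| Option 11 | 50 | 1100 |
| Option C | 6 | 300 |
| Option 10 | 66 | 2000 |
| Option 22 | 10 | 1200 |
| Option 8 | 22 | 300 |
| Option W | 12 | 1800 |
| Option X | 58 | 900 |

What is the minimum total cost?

25800

Use sources in increasing cost order.
Option C (6): use full 300 ; 2200 kWh to go.
Option 22 (10): use full 1200 ; 1000 kWh to go.
Option W (12): take the remaining 1000 ; done.
Option 8, Option 11, Option X, Option 10: unused.
Cost = 300×6 + 1200×10 + 1000×12 = 25800.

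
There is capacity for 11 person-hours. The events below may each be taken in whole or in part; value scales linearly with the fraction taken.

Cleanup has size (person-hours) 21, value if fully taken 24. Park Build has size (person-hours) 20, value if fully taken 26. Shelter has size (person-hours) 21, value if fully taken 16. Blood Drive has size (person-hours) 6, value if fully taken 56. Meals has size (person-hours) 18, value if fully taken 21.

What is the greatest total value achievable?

Best value per unit of size first: Blood Drive 56/6≈9.33, Park Build 26/20≈1.3, Meals 21/18≈1.17, Cleanup 24/21≈1.14, Shelter 16/21≈0.762.
Blood Drive: take in full, 6 person-hours for value 56 ; 5 left.
5 person-hours left: a 5/20 share of Park Build gives 26×5/20 = 6.5.
Total value = 62.5.

62.5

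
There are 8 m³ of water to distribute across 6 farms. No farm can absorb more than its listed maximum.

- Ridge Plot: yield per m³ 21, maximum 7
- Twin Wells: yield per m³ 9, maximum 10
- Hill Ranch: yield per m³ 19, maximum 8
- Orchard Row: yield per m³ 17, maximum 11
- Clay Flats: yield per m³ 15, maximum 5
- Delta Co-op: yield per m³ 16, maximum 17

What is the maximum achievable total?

Highest yield per m³ first: Ridge Plot 21 > Hill Ranch 19 > Orchard Row 17 > Delta Co-op 16 > Clay Flats 15 > Twin Wells 9.
Ridge Plot takes 7 to reach its cap of 7 ; 1 left.
Hill Ranch has room for 8 but only 1 remain, so it gets 1.
Total = 21×7 + 19×1 = 166.

166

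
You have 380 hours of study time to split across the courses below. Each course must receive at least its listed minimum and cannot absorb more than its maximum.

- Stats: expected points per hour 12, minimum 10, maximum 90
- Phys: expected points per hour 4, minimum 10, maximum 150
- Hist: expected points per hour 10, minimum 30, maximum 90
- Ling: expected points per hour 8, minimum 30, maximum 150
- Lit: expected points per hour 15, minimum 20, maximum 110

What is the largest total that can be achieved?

4310

Meeting every minimum uses 10+10+30+30+20 = 100 hours, leaving 280.
Rank by expected points per hour: Lit 15 > Stats 12 > Hist 10 > Ling 8 > Phys 4.
Lit takes 90 more to reach its cap of 110 — 190 left.
Stats: +80 to 90 (cap) — 110 left.
Give Hist 60 more to hit its cap of 90 — 50 left.
Only 50 left; Ling takes them to reach 80.
Total = 12×90 + 4×10 + 10×90 + 8×80 + 15×110 = 4310.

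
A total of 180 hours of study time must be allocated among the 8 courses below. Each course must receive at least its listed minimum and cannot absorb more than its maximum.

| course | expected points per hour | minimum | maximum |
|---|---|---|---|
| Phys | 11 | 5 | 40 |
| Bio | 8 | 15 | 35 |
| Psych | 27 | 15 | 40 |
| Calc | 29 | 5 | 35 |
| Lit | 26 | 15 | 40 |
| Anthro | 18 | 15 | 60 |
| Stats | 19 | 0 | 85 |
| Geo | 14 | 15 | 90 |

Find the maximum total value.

Meeting every minimum uses 5+15+15+5+15+15+0+15 = 85 hours, leaving 95.
Rank by expected points per hour: Calc 29 > Psych 27 > Lit 26 > Stats 19 > Anthro 18 > Geo 14 > Phys 11 > Bio 8.
Calc takes 30 more to reach its cap of 35 — 65 left.
Give Psych 25 more to hit its cap of 40 — 40 left.
Lit takes 25 more to reach its cap of 40 — 15 left.
Stats has room for 85 more but only 15 remain, so it gets 15.
Total = 11×5 + 8×15 + 27×40 + 29×35 + 26×40 + 18×15 + 19×15 + 14×15 = 4075.

4075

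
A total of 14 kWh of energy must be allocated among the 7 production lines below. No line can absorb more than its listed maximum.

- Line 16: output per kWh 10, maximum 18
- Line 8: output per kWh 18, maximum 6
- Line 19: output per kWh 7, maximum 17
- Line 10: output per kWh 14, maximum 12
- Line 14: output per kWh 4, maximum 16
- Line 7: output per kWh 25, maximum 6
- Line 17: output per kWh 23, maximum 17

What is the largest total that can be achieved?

Rank by output per kWh: Line 7 25 > Line 17 23 > Line 8 18 > Line 10 14 > Line 16 10 > Line 19 7 > Line 14 4.
Line 7 takes 6 to reach its cap of 6 → 8 left.
Line 17: +8 (room for 17) → 8. Pool exhausted.
Total = 25×6 + 23×8 = 334.

334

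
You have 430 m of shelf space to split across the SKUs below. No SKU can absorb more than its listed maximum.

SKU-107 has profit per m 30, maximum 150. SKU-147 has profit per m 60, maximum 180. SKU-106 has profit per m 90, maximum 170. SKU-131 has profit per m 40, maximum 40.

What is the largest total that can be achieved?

28900

Highest profit per m first: SKU-106 90 > SKU-147 60 > SKU-131 40 > SKU-107 30.
SKU-106 takes 170 to reach its cap of 170 — 260 left.
SKU-147: +180 to 180 (cap) — 80 left.
Give SKU-131 40 to hit its cap of 40 — 40 left.
SKU-107: +40 (room for 150) → 40. Pool exhausted.
Total = 30×40 + 60×180 + 90×170 + 40×40 = 28900.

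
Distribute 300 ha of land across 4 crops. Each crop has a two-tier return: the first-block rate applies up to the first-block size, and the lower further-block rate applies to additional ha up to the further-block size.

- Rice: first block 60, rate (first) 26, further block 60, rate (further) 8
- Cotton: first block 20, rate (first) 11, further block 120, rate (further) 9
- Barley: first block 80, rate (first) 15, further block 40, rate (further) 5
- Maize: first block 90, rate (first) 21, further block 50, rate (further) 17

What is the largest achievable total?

5720

Treat each block as its own option and order by rate: Rice/first 26 > Maize/first 21 > Maize/second 17 > Barley/first 15 > Cotton/first 11 > Cotton/second 9 > Rice/second 8 > Barley/second 5.
Rice first at 26: fill all 60 ; 240 left.
Fill Maize first block (90 at 21) ; 150 left.
Maize/second (17): +50 ; 100 left.
Fill Barley first block (80 at 15) ; 20 left.
Cotton first at 11: fill all 20 ; 0 left.
Total = 26×60 + 21×90 + 17×50 + 15×80 + 11×20 = 5720.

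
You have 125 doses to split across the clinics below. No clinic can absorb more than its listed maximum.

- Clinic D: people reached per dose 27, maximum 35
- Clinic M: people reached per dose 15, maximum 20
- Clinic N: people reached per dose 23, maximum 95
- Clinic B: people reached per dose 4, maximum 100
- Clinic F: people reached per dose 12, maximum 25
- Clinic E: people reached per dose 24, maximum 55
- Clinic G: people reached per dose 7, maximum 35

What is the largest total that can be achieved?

Rank by people reached per dose: Clinic D 27 > Clinic E 24 > Clinic N 23 > Clinic M 15 > Clinic F 12 > Clinic G 7 > Clinic B 4.
Clinic D: +35 to 35 (cap) ; 90 left.
Give Clinic E 55 to hit its cap of 55 ; 35 left.
Only 35 left; Clinic N takes them to reach 35.
Total = 27×35 + 23×35 + 24×55 = 3070.

3070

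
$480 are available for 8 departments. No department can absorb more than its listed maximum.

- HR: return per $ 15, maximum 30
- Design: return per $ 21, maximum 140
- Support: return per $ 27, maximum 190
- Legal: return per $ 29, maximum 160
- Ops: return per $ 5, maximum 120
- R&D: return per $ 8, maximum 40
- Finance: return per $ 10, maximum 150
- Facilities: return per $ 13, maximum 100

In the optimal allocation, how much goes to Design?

Order the departments by return per $: Legal 29 > Support 27 > Design 21 > HR 15 > Facilities 13 > Finance 10 > R&D 8 > Ops 5.
Legal takes 160 to reach its cap of 160 → 320 left.
Support: +190 to 190 (cap) → 130 left.
Only 130 left; Design takes them to reach 130.

130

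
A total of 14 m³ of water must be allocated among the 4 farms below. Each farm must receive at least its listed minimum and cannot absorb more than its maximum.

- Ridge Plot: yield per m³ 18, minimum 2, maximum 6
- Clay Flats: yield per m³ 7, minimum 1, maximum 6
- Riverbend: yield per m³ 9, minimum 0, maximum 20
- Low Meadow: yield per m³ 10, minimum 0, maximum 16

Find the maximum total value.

185

Meeting every minimum uses 2+1+0+0 = 3 m³, leaving 11.
Order the farms by yield per m³: Ridge Plot 18 > Low Meadow 10 > Riverbend 9 > Clay Flats 7.
Ridge Plot: +4 to 6 (cap) → 7 left.
Low Meadow has room for 16 more but only 7 remain, so it gets 7.
Total = 18×6 + 7×1 + 10×7 = 185.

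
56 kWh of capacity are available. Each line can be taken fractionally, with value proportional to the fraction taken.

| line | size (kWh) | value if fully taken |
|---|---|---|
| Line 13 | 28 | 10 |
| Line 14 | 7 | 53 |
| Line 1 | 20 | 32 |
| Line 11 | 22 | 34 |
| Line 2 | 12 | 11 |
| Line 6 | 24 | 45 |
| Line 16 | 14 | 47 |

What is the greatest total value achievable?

Rank by value-to-size ratio: Line 14 53/7≈7.57, Line 16 47/14≈3.36, Line 6 45/24≈1.88, Line 1 32/20≈1.6, Line 11 34/22≈1.55, Line 2 11/12≈0.917, Line 13 10/28≈0.357.
Line 14: take in full, 7 kWh for value 53 → 49 left.
Line 16: take in full, 14 kWh for value 47 → 35 left.
All 24 kWh of Line 6 fit (value 45) → 11 remain.
Only 11 kWh remain; take 11/20 of Line 1 for value 32×11/20 = 17.6.
Total value = 162.6.

162.6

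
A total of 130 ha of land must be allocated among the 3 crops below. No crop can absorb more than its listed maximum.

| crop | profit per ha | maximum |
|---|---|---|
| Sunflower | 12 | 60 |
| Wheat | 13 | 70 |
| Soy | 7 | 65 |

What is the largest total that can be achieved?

1630

Order the crops by profit per ha: Wheat 13 > Sunflower 12 > Soy 7.
Wheat: +70 to 70 (cap) ; 60 left.
Sunflower takes 60 to reach its cap of 60 ; 0 left.
Total = 12×60 + 13×70 = 1630.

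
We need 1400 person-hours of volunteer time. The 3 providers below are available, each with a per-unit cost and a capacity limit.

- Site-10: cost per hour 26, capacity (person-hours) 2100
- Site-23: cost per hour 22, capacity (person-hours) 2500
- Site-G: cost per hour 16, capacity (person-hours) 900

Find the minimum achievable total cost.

Cheapest first:
Site-G (16): use full 900 ; 500 person-hours to go.
Take 500 from Site-23 at 22 to finish.
Site-10: unused.
Cost = 900×16 + 500×22 = 25400.

25400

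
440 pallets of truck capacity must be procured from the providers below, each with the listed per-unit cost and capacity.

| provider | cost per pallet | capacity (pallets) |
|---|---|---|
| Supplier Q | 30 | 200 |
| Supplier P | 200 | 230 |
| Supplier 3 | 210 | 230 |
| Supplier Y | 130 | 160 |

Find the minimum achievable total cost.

Cheapest first:
Take 200 from Supplier Q at 30 — need 240 more.
Supplier Y (130): use full 160 — 80 pallets to go.
Supplier P at 200: take 80 of its 230 — requirement met.
Supplier 3: unused.
Cost = 200×30 + 160×130 + 80×200 = 42800.

42800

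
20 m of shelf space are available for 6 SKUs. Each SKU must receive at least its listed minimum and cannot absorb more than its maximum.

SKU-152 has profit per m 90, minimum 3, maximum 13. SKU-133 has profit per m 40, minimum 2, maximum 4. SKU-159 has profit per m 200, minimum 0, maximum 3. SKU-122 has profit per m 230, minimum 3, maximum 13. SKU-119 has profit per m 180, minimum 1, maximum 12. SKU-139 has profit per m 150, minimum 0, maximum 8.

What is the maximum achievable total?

Meeting every minimum uses 3+2+0+3+1+0 = 9 m, leaving 11.
Highest profit per m first: SKU-122 230 > SKU-159 200 > SKU-119 180 > SKU-139 150 > SKU-152 90 > SKU-133 40.
SKU-122: +10 to 13 (cap) — 1 left.
Only 1 left; SKU-159 takes them to reach 1.
Total = 90×3 + 40×2 + 200×1 + 230×13 + 180×1 = 3720.

3720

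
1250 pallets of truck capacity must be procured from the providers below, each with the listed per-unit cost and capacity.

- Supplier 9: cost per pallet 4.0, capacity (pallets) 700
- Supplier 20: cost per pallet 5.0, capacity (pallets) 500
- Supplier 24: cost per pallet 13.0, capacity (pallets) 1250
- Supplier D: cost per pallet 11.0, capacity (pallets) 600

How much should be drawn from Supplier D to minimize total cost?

50

Use providers in increasing cost order.
Take 700 from Supplier 9 at 4.0 — need 550 more.
Take 500 from Supplier 20 at 5.0 — need 50 more.
Supplier D (11.0): take the remaining 50 — done.
Supplier 24: unused.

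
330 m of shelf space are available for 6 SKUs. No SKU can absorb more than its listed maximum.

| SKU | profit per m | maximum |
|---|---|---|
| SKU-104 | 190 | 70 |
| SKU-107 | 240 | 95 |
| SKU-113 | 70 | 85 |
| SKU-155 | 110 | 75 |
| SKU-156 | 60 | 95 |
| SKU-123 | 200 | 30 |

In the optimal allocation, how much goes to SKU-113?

60

Order the SKUs by profit per m: SKU-107 240 > SKU-123 200 > SKU-104 190 > SKU-155 110 > SKU-113 70 > SKU-156 60.
SKU-107 takes 95 to reach its cap of 95 — 235 left.
SKU-123 takes 30 to reach its cap of 30 — 205 left.
SKU-104: +70 to 70 (cap) — 135 left.
Give SKU-155 75 to hit its cap of 75 — 60 left.
SKU-113: +60 (room for 85) → 60. Pool exhausted.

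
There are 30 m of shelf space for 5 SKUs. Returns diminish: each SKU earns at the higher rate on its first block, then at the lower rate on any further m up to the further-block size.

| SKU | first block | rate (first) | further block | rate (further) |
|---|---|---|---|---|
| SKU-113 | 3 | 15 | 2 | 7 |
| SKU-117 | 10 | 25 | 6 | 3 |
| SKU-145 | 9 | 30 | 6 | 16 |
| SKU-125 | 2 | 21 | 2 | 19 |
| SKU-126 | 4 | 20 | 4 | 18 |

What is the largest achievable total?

734

Treat each block as its own option and order by rate: SKU-145/tier1 30 > SKU-117/tier1 25 > SKU-125/tier1 21 > SKU-126/tier1 20 > SKU-125/tier2 19 > SKU-126/tier2 18 > SKU-145/tier2 16 > SKU-113/tier1 15 > SKU-113/tier2 7 > SKU-117/tier2 3.
SKU-145/tier1 (30): +9 — 21 left.
SKU-117 tier1 at 25: fill all 10 — 11 left.
SKU-125 tier1 at 21: fill all 2 — 9 left.
SKU-126/tier1 (20): +4 — 5 left.
SKU-125/tier2 (19): +2 — 3 left.
SKU-126/tier2: +3 of 4 at 18; pool empty.
Total = 30×9 + 25×10 + 21×2 + 20×4 + 19×2 + 18×3 = 734.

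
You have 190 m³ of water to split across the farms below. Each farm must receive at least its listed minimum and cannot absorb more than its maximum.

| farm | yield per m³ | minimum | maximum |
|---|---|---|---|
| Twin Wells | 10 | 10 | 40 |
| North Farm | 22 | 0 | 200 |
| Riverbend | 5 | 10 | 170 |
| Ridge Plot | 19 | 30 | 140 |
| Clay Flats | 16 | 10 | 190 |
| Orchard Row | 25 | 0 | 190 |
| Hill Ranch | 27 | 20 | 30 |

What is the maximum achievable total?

4190

Meeting every minimum uses 10+0+10+30+10+0+20 = 80 m³, leaving 110.
Order the farms by yield per m³: Hill Ranch 27 > Orchard Row 25 > North Farm 22 > Ridge Plot 19 > Clay Flats 16 > Twin Wells 10 > Riverbend 5.
Hill Ranch takes 10 more to reach its cap of 30 — 100 left.
Orchard Row has room for 190 more but only 100 remain, so it gets 100.
Total = 10×10 + 5×10 + 19×30 + 16×10 + 25×100 + 27×30 = 4190.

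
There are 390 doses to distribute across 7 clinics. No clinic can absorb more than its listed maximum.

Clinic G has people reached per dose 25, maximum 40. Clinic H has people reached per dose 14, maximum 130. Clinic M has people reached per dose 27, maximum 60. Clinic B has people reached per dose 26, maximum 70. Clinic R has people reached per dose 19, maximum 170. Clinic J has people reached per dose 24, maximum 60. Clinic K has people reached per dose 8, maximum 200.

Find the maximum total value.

8920

Highest people reached per dose first: Clinic M 27 > Clinic B 26 > Clinic G 25 > Clinic J 24 > Clinic R 19 > Clinic H 14 > Clinic K 8.
Clinic M takes 60 to reach its cap of 60 ; 330 left.
Clinic B takes 70 to reach its cap of 70 ; 260 left.
Give Clinic G 40 to hit its cap of 40 ; 220 left.
Give Clinic J 60 to hit its cap of 60 ; 160 left.
Only 160 left; Clinic R takes them to reach 160.
Total = 25×40 + 27×60 + 26×70 + 19×160 + 24×60 = 8920.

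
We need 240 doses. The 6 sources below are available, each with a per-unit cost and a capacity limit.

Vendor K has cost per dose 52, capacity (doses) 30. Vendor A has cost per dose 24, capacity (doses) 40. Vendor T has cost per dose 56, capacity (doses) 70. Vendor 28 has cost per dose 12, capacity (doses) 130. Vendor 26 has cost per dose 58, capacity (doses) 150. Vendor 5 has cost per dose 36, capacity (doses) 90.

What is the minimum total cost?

Cheapest first:
Vendor 28 (12): use full 130 — 110 doses to go.
Vendor A (24): use full 40 — 70 doses to go.
Vendor 5 at 36: take 70 of its 90 — requirement met.
Vendor K, Vendor T, Vendor 26: unused.
Cost = 130×12 + 40×24 + 70×36 = 5040.

5040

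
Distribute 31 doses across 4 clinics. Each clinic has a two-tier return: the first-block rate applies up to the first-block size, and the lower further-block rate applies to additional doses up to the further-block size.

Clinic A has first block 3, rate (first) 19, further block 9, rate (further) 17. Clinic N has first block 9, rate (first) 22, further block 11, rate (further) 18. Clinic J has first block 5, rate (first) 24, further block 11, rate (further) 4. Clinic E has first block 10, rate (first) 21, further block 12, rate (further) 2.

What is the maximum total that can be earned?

Treat each block as its own option and order by rate: Clinic J/first 24 > Clinic N/first 22 > Clinic E/first 21 > Clinic A/first 19 > Clinic N/second 18 > Clinic A/second 17 > Clinic J/second 4 > Clinic E/second 2.
Clinic J first at 24: fill all 5 → 26 left.
Clinic N first at 22: fill all 9 → 17 left.
Fill Clinic E first block (10 at 21) → 7 left.
Clinic A first at 19: fill all 3 → 4 left.
4 remain; put them into Clinic N second at 18.
Total = 24×5 + 22×9 + 21×10 + 19×3 + 18×4 = 657.

657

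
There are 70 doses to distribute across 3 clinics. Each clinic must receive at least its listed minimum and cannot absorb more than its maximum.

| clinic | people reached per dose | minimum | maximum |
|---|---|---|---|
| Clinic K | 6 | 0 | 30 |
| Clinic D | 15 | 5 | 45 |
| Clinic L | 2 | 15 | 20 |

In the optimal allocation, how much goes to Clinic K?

Meeting every minimum uses 0+5+15 = 20 doses, leaving 50.
Order the clinics by people reached per dose: Clinic D 15 > Clinic K 6 > Clinic L 2.
Clinic D: +40 to 45 (cap) — 10 left.
Only 10 left; Clinic K takes them to reach 10.

10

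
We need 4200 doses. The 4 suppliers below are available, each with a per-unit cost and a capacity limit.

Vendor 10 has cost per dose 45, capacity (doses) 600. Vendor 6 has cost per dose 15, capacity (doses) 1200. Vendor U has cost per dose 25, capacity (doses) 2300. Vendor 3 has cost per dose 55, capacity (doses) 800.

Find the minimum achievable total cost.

Cheapest first:
Vendor 6 (15): use full 1200 → 3000 doses to go.
Vendor U at 25: take all 2300 doses → 700 still needed.
Take 600 from Vendor 10 at 45 → need 100 more.
Take 100 from Vendor 3 at 55 to finish.
Cost = 1200×15 + 2300×25 + 600×45 + 100×55 = 108000.

108000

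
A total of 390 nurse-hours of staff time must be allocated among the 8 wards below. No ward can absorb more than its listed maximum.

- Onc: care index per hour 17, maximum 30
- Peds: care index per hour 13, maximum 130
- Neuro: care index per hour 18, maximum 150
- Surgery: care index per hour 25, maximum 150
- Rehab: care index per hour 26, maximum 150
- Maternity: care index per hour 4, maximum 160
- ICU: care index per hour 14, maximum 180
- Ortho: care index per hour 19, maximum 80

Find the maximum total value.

Rank by care index per hour: Rehab 26 > Surgery 25 > Ortho 19 > Neuro 18 > Onc 17 > ICU 14 > Peds 13 > Maternity 4.
Rehab takes 150 to reach its cap of 150 → 240 left.
Give Surgery 150 to hit its cap of 150 → 90 left.
Ortho: +80 to 80 (cap) → 10 left.
Neuro: +10 (room for 150) → 10. Pool exhausted.
Total = 18×10 + 25×150 + 26×150 + 19×80 = 9350.

9350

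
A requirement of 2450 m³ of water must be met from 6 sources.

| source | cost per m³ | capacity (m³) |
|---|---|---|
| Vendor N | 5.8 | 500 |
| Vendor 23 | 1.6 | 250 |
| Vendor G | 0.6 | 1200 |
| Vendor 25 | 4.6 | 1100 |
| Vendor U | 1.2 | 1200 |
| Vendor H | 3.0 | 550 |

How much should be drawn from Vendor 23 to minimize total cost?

Cheapest first:
Vendor G at 0.6: take all 1200 m³ — 1250 still needed.
Vendor U at 1.2: take all 1200 m³ — 50 still needed.
Vendor 23 at 1.6: take 50 of its 250 — requirement met.
Vendor H, Vendor 25, Vendor N: unused.

50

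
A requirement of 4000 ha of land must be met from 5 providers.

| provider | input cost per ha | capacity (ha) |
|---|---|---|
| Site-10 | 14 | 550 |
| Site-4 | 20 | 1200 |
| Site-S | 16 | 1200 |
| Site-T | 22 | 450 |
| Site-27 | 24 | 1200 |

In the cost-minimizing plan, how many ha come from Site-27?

600

Cheapest first:
Site-10 (14): use full 550 → 3450 ha to go.
Site-S (16): use full 1200 → 2250 ha to go.
Take 1200 from Site-4 at 20 → need 1050 more.
Site-T (22): use full 450 → 600 ha to go.
Site-27 at 24: take 600 of its 1200 → requirement met.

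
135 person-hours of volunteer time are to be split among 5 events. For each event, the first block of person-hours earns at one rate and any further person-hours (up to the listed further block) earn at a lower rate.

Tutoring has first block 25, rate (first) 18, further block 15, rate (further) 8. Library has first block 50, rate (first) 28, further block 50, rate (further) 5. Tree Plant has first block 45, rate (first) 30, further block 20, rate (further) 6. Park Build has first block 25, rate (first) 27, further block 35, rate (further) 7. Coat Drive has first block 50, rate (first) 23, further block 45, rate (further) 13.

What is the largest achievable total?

Order all 10 blocks by rate: Tree Plant/tier1 30 > Library/tier1 28 > Park Build/tier1 27 > Coat Drive/tier1 23 > Tutoring/tier1 18 > Coat Drive/tier2 13 > Tutoring/tier2 8 > Park Build/tier2 7 > Tree Plant/tier2 6 > Library/tier2 5.
Fill Tree Plant tier1 block (45 at 30) — 90 left.
Library tier1 at 28: fill all 50 — 40 left.
Fill Park Build tier1 block (25 at 27) — 15 left.
Coat Drive tier1 at 23: only 15 left, fill 15.
Total = 30×45 + 28×50 + 27×25 + 23×15 = 3770.

3770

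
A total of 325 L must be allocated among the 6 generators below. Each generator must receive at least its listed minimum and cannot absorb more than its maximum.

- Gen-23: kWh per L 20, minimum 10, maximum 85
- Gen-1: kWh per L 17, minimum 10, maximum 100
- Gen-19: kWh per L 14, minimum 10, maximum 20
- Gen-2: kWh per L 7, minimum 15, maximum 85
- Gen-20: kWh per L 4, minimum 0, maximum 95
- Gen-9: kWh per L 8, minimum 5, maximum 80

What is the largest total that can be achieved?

Meeting every minimum uses 10+10+10+15+0+5 = 50 L, leaving 275.
Rank by kWh per L: Gen-23 20 > Gen-1 17 > Gen-19 14 > Gen-9 8 > Gen-2 7 > Gen-20 4.
Gen-23 takes 75 more to reach its cap of 85 ; 200 left.
Gen-1: +90 to 100 (cap) ; 110 left.
Give Gen-19 10 more to hit its cap of 20 ; 100 left.
Give Gen-9 75 more to hit its cap of 80 ; 25 left.
Only 25 left; Gen-2 takes them to reach 40.
Total = 20×85 + 17×100 + 14×20 + 7×40 + 8×80 = 4600.

4600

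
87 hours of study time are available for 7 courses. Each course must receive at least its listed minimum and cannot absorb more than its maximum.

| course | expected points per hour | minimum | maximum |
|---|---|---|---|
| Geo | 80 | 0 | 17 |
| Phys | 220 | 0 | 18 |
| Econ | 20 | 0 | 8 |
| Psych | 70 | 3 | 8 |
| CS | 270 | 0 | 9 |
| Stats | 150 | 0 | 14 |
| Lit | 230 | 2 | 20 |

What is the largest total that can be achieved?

15030

Meeting every minimum uses 0+0+0+3+0+0+2 = 5 hours, leaving 82.
Order the courses by expected points per hour: CS 270 > Lit 230 > Phys 220 > Stats 150 > Geo 80 > Psych 70 > Econ 20.
CS takes 9 more to reach its cap of 9 ; 73 left.
Lit takes 18 more to reach its cap of 20 ; 55 left.
Phys: +18 to 18 (cap) ; 37 left.
Give Stats 14 more to hit its cap of 14 ; 23 left.
Geo takes 17 more to reach its cap of 17 ; 6 left.
Psych: +5 to 8 (cap) ; 1 left.
Only 1 left; Econ takes them to reach 1.
Total = 80×17 + 220×18 + 20×1 + 70×8 + 270×9 + 150×14 + 230×20 = 15030.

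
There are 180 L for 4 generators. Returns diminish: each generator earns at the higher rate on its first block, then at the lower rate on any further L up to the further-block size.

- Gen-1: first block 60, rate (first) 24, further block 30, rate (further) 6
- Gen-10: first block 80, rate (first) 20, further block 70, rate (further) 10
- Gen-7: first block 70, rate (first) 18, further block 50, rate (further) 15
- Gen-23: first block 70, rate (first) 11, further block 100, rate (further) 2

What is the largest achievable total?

Treat each block as its own option and order by rate: Gen-1/first 24 > Gen-10/first 20 > Gen-7/first 18 > Gen-7/second 15 > Gen-23/first 11 > Gen-10/second 10 > Gen-1/second 6 > Gen-23/second 2.
Gen-1/first (24): +60 — 120 left.
Fill Gen-10 first block (80 at 20) — 40 left.
Gen-7/first: +40 of 70 at 18; pool empty.
Total = 24×60 + 20×80 + 18×40 = 3760.

3760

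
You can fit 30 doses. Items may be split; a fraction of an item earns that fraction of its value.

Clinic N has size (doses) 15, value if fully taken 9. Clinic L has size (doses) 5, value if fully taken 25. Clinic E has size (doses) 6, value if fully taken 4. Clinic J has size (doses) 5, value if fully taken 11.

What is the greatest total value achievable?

Sort by value density: Clinic L 25/5≈5, Clinic J 11/5≈2.2, Clinic E 4/6≈0.667, Clinic N 9/15≈0.6.
All 5 doses of Clinic L fit (value 25) → 25 remain.
All 5 doses of Clinic J fit (value 11) → 20 remain.
All 6 doses of Clinic E fit (value 4) → 14 remain.
14 doses left: a 14/15 share of Clinic N gives 9×14/15 = 8.4.
Total value = 48.4.

48.4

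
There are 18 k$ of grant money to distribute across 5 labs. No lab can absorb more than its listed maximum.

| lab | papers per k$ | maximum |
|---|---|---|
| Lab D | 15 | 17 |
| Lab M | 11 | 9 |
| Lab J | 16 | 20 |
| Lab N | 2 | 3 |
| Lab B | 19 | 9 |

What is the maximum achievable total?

315

Rank by papers per k$: Lab B 19 > Lab J 16 > Lab D 15 > Lab M 11 > Lab N 2.
Lab B takes 9 to reach its cap of 9 ; 9 left.
Lab J has room for 20 but only 9 remain, so it gets 9.
Total = 16×9 + 19×9 = 315.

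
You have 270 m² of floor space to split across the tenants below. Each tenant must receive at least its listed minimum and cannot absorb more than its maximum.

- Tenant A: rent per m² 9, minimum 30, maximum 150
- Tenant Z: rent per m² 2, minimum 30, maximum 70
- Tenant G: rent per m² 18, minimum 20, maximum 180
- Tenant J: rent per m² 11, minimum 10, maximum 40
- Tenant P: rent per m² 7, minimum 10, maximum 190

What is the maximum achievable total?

Meeting every minimum uses 30+30+20+10+10 = 100 m², leaving 170.
Order the tenants by rent per m²: Tenant G 18 > Tenant J 11 > Tenant A 9 > Tenant P 7 > Tenant Z 2.
Give Tenant G 160 more to hit its cap of 180 — 10 left.
Tenant J has room for 30 more but only 10 remain, so it gets 20.
Total = 9×30 + 2×30 + 18×180 + 11×20 + 7×10 = 3860.

3860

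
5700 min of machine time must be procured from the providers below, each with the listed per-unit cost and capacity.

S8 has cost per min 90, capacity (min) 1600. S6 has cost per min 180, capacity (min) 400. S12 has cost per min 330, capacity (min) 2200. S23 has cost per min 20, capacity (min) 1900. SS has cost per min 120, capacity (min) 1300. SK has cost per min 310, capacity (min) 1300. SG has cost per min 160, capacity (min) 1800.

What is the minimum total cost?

482000

Fill from the cheapest provider first.
Take 1900 from S23 at 20 ; need 3800 more.
S8 (90): use full 1600 ; 2200 min to go.
SS at 120: take all 1300 min ; 900 still needed.
SG (160): take the remaining 900 ; done.
S6, SK, S12: unused.
Cost = 1900×20 + 1600×90 + 1300×120 + 900×160 = 482000.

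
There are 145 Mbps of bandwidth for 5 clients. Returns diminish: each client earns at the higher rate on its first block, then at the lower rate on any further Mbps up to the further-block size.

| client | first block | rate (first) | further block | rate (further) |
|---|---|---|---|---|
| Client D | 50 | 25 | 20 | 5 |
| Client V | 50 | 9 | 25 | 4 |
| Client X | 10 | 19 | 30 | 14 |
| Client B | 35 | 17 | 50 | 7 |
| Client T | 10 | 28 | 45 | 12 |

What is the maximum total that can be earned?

2855

Treat each block as its own option and order by rate: Client T/first 28 > Client D/first 25 > Client X/first 19 > Client B/first 17 > Client X/second 14 > Client T/second 12 > Client V/first 9 > Client B/second 7 > Client D/second 5 > Client V/second 4.
Fill Client T first block (10 at 28) → 135 left.
Client D first at 25: fill all 50 → 85 left.
Client X first at 19: fill all 10 → 75 left.
Fill Client B first block (35 at 17) → 40 left.
Client X/second (14): +30 → 10 left.
10 remain; put them into Client T second at 12.
Total = 28×10 + 25×50 + 19×10 + 17×35 + 14×30 + 12×10 = 2855.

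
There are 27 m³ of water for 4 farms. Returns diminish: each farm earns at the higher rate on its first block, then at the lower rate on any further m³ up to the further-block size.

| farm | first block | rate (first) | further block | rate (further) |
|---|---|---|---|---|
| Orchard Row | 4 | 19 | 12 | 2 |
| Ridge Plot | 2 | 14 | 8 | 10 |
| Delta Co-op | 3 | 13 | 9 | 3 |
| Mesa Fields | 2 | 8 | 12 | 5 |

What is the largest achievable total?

Order all 8 blocks by rate: Orchard Row/tier1 19 > Ridge Plot/tier1 14 > Delta Co-op/tier1 13 > Ridge Plot/tier2 10 > Mesa Fields/tier1 8 > Mesa Fields/tier2 5 > Delta Co-op/tier2 3 > Orchard Row/tier2 2.
Orchard Row tier1 at 19: fill all 4 ; 23 left.
Ridge Plot tier1 at 14: fill all 2 ; 21 left.
Delta Co-op tier1 at 13: fill all 3 ; 18 left.
Fill Ridge Plot tier2 block (8 at 10) ; 10 left.
Mesa Fields/tier1 (8): +2 ; 8 left.
Mesa Fields/tier2: +8 of 12 at 5; pool empty.
Total = 19×4 + 14×2 + 13×3 + 10×8 + 8×2 + 5×8 = 279.

279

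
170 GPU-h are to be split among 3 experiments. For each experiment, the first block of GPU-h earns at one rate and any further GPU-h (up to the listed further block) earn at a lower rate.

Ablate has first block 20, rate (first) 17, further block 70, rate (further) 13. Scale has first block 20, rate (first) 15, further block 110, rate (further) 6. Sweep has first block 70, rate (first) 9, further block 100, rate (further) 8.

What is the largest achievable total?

2090

Treat each block as its own option and order by rate: Ablate/first 17 > Scale/first 15 > Ablate/second 13 > Sweep/first 9 > Sweep/second 8 > Scale/second 6.
Fill Ablate first block (20 at 17) → 150 left.
Scale/first (15): +20 → 130 left.
Ablate/second (13): +70 → 60 left.
60 remain; put them into Sweep first at 9.
Total = 17×20 + 15×20 + 13×70 + 9×60 = 2090.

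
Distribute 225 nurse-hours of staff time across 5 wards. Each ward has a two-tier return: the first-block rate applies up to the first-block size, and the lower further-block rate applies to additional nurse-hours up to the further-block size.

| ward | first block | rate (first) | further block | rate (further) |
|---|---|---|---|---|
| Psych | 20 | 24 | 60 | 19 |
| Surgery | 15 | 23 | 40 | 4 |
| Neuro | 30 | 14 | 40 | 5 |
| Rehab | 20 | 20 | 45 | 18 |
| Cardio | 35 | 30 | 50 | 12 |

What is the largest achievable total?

4645

Treat each block as its own option and order by rate: Cardio/first 30 > Psych/first 24 > Surgery/first 23 > Rehab/first 20 > Psych/second 19 > Rehab/second 18 > Neuro/first 14 > Cardio/second 12 > Neuro/second 5 > Surgery/second 4.
Cardio/first (30): +35 → 190 left.
Psych/first (24): +20 → 170 left.
Surgery/first (23): +15 → 155 left.
Fill Rehab first block (20 at 20) → 135 left.
Fill Psych second block (60 at 19) → 75 left.
Fill Rehab second block (45 at 18) → 30 left.
Neuro/first (14): +30 → 0 left.
Total = 30×35 + 24×20 + 23×15 + 20×20 + 19×60 + 18×45 + 14×30 = 4645.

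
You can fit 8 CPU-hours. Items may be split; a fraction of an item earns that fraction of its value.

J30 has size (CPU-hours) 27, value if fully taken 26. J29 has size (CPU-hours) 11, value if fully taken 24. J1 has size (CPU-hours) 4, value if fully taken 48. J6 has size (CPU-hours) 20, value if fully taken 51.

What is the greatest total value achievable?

Sort by value density: J1 48/4≈12, J6 51/20≈2.55, J29 24/11≈2.18, J30 26/27≈0.963.
Take all of J1 (4 CPU-hours, value 48) → 4 CPU-hours left.
4 CPU-hours left: a 4/20 share of J6 gives 51×4/20 = 10.2.
Total value = 58.2.

58.2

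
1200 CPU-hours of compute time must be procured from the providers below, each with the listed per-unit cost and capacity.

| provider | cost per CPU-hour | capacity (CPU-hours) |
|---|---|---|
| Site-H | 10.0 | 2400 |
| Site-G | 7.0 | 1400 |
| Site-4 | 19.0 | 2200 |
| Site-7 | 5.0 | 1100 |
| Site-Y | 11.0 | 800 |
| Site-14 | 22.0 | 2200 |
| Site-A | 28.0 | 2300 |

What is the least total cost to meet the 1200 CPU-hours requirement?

6200

Use providers in increasing cost order.
Site-7 (5.0): use full 1100 ; 100 CPU-hours to go.
Site-G (7.0): take the remaining 100 ; done.
Site-H, Site-Y, Site-4, Site-14, Site-A: unused.
Cost = 1100×5.0 + 100×7.0 = 6200.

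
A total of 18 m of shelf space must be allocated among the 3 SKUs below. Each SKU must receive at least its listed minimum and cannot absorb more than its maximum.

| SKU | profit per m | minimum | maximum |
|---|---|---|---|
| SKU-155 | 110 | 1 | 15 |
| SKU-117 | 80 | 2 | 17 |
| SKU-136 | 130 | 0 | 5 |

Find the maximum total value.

Meeting every minimum uses 1+2+0 = 3 m, leaving 15.
Rank by profit per m: SKU-136 130 > SKU-155 110 > SKU-117 80.
SKU-136: +5 to 5 (cap) → 10 left.
Only 10 left; SKU-155 takes them to reach 11.
Total = 110×11 + 80×2 + 130×5 = 2020.

2020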